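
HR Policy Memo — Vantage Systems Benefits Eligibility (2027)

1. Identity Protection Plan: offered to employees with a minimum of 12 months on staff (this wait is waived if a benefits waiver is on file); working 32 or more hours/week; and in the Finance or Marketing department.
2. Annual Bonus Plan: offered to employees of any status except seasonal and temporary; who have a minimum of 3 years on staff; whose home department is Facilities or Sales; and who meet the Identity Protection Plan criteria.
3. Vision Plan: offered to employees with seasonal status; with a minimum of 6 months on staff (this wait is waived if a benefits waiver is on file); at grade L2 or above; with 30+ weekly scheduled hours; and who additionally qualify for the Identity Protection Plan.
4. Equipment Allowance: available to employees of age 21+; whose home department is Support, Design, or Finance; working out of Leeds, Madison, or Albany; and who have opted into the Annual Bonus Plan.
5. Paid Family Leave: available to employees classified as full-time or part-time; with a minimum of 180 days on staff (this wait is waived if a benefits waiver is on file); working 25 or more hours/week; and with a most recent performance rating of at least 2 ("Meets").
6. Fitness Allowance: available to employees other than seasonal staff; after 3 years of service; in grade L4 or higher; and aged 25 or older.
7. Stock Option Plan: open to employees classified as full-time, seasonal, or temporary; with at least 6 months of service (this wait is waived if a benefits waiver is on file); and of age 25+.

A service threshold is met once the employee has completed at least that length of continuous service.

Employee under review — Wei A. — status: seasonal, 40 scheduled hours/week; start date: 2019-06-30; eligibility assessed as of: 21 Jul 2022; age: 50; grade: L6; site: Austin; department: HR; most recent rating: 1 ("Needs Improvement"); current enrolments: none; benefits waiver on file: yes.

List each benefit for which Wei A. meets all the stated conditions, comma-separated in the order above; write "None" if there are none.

Stock Option Plan

Service from 2019-06-30 to 21 Jul 2022: 1117 days.
Identity Protection Plan — benefits waiver on file ✓; 40 hrs/wk ≥ 32 ✓; dept HR ✗ → not eligible.
Annual Bonus Plan — status seasonal ✗ (excluded) → not eligible.
Vision Plan — status seasonal ✓; benefits waiver on file ✓; grade L6 ≥ L2 ✓; 40 hrs/wk ≥ 30 ✓; not eligible for Identity Protection Plan ✗ → not eligible.
Equipment Allowance — age 50 ≥ 21 ✓; dept HR ✗ → not eligible.
Paid Family Leave — status seasonal ✗ (requires full-time or part-time) → not eligible.
Fitness Allowance — status seasonal ✗ (excluded) → not eligible.
Stock Option Plan — status seasonal ✓; benefits waiver on file ✓; age 50 ≥ 25 ✓ → eligible.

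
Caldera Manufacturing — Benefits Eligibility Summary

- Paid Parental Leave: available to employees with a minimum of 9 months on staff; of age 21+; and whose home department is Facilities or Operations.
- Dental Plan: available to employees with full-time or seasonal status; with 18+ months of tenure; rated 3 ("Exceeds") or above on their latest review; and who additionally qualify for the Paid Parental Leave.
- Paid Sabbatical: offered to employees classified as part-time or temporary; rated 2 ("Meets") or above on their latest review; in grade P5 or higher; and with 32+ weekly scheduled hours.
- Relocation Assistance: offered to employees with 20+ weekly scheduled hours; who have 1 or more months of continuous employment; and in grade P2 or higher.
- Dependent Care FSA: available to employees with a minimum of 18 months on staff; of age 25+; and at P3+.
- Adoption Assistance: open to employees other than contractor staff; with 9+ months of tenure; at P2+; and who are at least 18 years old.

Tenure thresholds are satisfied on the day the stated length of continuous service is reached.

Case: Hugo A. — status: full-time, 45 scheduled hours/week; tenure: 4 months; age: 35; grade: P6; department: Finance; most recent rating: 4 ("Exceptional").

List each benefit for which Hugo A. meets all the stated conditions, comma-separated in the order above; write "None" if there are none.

Relocation Assistance

Paid Parental Leave — service 4 months < 9 months ✗ → not eligible.
Dental Plan — status full-time ✓; service 4 months < 18 months ✗ → not eligible.
Paid Sabbatical — status full-time ✗ (requires part-time or temporary) → not eligible.
Relocation Assistance — 45 hrs/wk ≥ 20 ✓; service 4 months ≥ 1 month ✓; grade P6 ≥ P2 ✓ → eligible.
Dependent Care FSA — service 4 months < 18 months ✗ → not eligible.
Adoption Assistance — status full-time ✓ (not excluded); service 4 months < 9 months ✗ → not eligible.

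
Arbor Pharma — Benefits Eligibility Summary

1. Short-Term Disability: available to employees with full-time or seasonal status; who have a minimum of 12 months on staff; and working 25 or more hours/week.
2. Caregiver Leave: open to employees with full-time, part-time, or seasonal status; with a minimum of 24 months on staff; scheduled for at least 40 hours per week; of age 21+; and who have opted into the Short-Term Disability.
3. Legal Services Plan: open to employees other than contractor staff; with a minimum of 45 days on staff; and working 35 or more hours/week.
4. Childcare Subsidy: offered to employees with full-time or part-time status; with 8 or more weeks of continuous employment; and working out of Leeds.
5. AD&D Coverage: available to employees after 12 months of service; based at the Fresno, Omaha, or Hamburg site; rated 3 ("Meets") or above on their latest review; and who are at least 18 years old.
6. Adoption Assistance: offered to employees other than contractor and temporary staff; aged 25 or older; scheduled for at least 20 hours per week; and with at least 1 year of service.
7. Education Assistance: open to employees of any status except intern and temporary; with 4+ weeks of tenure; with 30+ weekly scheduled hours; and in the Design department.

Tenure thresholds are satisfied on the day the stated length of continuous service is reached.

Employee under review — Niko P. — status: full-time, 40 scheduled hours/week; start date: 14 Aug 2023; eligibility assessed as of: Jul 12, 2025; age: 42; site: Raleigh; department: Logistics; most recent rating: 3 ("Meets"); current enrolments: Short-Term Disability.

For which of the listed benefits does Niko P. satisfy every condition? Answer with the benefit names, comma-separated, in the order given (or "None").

Service from 14 Aug 2023 to Jul 12, 2025: 698 days.
Short-Term Disability — status full-time ✓; service 698 days ≥ 12 months (≈360 days) ✓; 40 hrs/wk ≥ 25 ✓ → eligible.
Caregiver Leave — status full-time ✓; service 698 days < 24 months (≈720 days) ✗ → not eligible.
Legal Services Plan — status full-time ✓ (not excluded); service 698 days ≥ 45 days ✓; 40 hrs/wk ≥ 35 ✓ → eligible.
Childcare Subsidy — status full-time ✓; service 698 days ≥ 8 weeks (≈56 days) ✓; site Raleigh ✗ (not Leeds) → not eligible.
AD&D Coverage — service 698 days ≥ 12 months (≈360 days) ✓; site Raleigh ✗ (not Fresno, Omaha, or Hamburg) → not eligible.
Adoption Assistance — status full-time ✓ (not excluded); age 42 ≥ 25 ✓; 40 hrs/wk ≥ 20 ✓; service 698 days ≥ 1 year (≈365 days) ✓ → eligible.
Education Assistance — status full-time ✓ (not excluded); service 698 days ≥ 4 weeks (≈28 days) ✓; 40 hrs/wk ≥ 30 ✓; dept Logistics ✗ → not eligible.

Short-Term Disability, Legal Services Plan, Adoption Assistance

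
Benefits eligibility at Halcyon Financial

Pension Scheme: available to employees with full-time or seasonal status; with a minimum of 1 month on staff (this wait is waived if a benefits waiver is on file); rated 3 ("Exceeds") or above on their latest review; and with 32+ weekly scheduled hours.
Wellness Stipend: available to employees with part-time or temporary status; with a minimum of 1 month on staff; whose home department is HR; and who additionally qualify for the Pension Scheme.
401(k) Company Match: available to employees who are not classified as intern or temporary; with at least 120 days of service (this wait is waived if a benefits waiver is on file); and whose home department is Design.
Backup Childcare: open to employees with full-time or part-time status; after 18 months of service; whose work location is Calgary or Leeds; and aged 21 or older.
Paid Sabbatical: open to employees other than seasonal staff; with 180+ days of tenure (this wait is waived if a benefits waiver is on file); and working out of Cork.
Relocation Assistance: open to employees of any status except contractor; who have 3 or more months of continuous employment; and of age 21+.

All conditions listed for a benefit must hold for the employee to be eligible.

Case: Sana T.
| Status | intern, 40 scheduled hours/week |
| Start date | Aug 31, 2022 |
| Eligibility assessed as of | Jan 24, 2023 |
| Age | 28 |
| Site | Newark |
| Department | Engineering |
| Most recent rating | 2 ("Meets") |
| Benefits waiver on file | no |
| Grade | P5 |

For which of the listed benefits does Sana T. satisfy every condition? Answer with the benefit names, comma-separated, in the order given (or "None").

Relocation Assistance

Service from Aug 31, 2022 to Jan 24, 2023: 146 days.
Pension Scheme — status intern ✗ (requires full-time or seasonal) → not eligible.
Wellness Stipend — status intern ✗ (requires part-time or temporary) → not eligible.
401(k) Company Match — status intern ✗ (excluded) → not eligible.
Backup Childcare — status intern ✗ (requires full-time or part-time) → not eligible.
Paid Sabbatical — status intern ✓ (not excluded); no waiver, service 146 days < 180 days ✗ → not eligible.
Relocation Assistance — status intern ✓ (not excluded); service 146 days ≥ 3 months (≈90 days) ✓; age 28 ≥ 21 ✓ → eligible.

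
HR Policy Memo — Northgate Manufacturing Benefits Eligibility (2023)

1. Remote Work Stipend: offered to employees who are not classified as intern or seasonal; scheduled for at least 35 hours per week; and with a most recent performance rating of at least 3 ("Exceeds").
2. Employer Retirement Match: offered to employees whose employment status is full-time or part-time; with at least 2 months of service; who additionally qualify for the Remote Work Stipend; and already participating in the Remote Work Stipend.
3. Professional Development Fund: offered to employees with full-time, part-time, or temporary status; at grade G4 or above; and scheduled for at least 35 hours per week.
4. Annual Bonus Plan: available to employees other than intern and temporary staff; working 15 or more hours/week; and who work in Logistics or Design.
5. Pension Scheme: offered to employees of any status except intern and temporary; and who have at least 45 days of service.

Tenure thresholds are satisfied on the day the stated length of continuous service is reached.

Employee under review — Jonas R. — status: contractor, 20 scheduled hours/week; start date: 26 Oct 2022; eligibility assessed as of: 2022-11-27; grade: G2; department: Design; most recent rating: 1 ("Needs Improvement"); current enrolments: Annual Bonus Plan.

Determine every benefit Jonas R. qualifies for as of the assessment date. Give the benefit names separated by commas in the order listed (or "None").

Annual Bonus Plan

Service from 26 Oct 2022 to 2022-11-27: 32 days.
Remote Work Stipend — status contractor ✓ (not excluded); 20 hrs/wk < 35 ✗ → not eligible.
Employer Retirement Match — status contractor ✗ (requires full-time or part-time) → not eligible.
Professional Development Fund — status contractor ✗ (requires full-time, part-time, or temporary) → not eligible.
Annual Bonus Plan — status contractor ✓ (not excluded); 20 hrs/wk ≥ 15 ✓; dept Design ✓ → eligible.
Pension Scheme — status contractor ✓ (not excluded); service 32 days < 45 days ✗ → not eligible.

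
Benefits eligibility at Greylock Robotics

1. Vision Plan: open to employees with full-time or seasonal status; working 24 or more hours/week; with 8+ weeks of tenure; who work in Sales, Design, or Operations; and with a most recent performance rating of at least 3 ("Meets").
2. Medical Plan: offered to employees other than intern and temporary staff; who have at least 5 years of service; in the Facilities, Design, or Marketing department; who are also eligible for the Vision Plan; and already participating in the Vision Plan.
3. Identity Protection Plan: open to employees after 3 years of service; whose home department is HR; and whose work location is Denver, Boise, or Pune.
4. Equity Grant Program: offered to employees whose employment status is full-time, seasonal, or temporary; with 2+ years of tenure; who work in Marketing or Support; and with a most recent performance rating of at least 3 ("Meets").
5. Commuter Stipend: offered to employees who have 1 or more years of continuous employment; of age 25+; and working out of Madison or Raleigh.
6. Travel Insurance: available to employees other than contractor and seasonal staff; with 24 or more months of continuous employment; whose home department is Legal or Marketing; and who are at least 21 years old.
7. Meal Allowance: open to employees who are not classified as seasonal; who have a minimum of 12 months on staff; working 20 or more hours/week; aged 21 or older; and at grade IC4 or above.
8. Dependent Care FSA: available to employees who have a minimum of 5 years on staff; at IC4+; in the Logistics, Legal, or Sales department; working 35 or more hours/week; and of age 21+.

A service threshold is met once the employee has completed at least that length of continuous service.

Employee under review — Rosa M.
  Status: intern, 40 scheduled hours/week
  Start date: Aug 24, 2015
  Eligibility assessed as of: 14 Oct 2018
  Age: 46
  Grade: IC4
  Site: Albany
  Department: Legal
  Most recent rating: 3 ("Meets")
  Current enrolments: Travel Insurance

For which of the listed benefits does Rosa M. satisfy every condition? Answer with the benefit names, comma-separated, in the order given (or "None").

Service from Aug 24, 2015 to 14 Oct 2018: 1147 days.
Vision Plan — status intern ✗ (requires full-time or seasonal) → not eligible.
Medical Plan — status intern ✗ (excluded) → not eligible.
Identity Protection Plan — service 1147 days ≥ 3 years (≈1095 days) ✓; dept Legal ✗ → not eligible.
Equity Grant Program — status intern ✗ (requires full-time, seasonal, or temporary) → not eligible.
Commuter Stipend — service 1147 days ≥ 1 year (≈365 days) ✓; age 46 ≥ 25 ✓; site Albany ✗ (not Madison or Raleigh) → not eligible.
Travel Insurance — status intern ✓ (not excluded); service 1147 days ≥ 24 months (≈720 days) ✓; dept Legal ✓; age 46 ≥ 21 ✓ → eligible.
Meal Allowance — status intern ✓ (not excluded); service 1147 days ≥ 12 months (≈360 days) ✓; 40 hrs/wk ≥ 20 ✓; age 46 ≥ 21 ✓; grade IC4 ≥ IC4 ✓ → eligible.
Dependent Care FSA — service 1147 days < 5 years (≈1825 days) ✗ → not eligible.

Travel Insurance, Meal Allowance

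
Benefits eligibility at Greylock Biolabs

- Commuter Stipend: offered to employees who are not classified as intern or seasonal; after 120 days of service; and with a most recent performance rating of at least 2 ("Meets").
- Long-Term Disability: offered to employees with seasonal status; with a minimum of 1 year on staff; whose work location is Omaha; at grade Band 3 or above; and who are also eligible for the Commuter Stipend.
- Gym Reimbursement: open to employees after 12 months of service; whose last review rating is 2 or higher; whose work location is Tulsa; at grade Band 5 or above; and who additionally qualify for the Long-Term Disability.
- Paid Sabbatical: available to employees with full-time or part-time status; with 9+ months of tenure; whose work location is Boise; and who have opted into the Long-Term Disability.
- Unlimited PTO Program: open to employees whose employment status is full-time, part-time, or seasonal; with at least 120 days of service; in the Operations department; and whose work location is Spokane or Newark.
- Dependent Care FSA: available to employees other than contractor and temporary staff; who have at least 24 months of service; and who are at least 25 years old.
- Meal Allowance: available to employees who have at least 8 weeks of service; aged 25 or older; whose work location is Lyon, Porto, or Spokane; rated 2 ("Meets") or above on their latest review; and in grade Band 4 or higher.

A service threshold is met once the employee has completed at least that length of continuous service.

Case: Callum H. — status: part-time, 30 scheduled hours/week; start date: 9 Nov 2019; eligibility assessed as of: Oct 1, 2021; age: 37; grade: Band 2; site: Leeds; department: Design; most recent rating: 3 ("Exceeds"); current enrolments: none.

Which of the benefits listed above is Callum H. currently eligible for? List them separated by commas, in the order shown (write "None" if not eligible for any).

Commuter Stipend

Service from 9 Nov 2019 to Oct 1, 2021: 692 days.
Commuter Stipend — status part-time ✓ (not excluded); service 692 days ≥ 120 days ✓; rating 3 ≥ 2 ✓ → eligible.
Long-Term Disability — status part-time ✗ (requires seasonal) → not eligible.
Gym Reimbursement — service 692 days ≥ 12 months (≈360 days) ✓; rating 3 ≥ 2 ✓; site Leeds ✗ (not Tulsa) → not eligible.
Paid Sabbatical — status part-time ✓; service 692 days ≥ 9 months (≈270 days) ✓; site Leeds ✗ (not Boise) → not eligible.
Unlimited PTO Program — status part-time ✓; service 692 days ≥ 120 days ✓; dept Design ✗ → not eligible.
Dependent Care FSA — status part-time ✓ (not excluded); service 692 days < 24 months (≈720 days) ✗ → not eligible.
Meal Allowance — service 692 days ≥ 8 weeks (≈56 days) ✓; age 37 ≥ 25 ✓; site Leeds ✗ (not Lyon, Porto, or Spokane) → not eligible.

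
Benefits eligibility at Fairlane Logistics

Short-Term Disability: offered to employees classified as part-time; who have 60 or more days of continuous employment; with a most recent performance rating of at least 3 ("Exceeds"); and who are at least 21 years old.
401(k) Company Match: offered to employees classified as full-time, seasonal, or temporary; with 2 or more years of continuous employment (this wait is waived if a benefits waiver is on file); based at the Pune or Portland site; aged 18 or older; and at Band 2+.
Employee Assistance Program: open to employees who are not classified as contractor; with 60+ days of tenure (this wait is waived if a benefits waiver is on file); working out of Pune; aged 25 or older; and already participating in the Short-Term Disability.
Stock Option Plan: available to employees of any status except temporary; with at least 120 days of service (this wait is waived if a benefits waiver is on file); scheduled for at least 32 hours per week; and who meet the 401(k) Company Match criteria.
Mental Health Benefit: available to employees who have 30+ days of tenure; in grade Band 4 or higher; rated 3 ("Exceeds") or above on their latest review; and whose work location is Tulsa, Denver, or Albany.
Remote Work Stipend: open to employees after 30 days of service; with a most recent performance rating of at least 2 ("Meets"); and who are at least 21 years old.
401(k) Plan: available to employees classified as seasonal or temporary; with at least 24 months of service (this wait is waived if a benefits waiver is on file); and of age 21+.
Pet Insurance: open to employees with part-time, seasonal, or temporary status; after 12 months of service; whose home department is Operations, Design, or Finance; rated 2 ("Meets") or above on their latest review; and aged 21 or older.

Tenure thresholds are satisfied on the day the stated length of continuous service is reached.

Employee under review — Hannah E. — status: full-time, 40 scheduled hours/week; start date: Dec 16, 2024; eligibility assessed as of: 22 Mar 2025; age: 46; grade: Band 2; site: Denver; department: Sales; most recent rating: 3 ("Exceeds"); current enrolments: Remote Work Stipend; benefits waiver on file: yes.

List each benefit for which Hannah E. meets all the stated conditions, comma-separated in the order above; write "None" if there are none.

Remote Work Stipend

Service from Dec 16, 2024 to 22 Mar 2025: 96 days.
Short-Term Disability — status full-time ✗ (requires part-time) → not eligible.
401(k) Company Match — status full-time ✓; benefits waiver on file ✓; site Denver ✗ (not Pune or Portland) → not eligible.
Employee Assistance Program — status full-time ✓ (not excluded); benefits waiver on file ✓; site Denver ✗ (not Pune) → not eligible.
Stock Option Plan — status full-time ✓ (not excluded); benefits waiver on file ✓; 40 hrs/wk ≥ 32 ✓; not eligible for 401(k) Company Match ✗ → not eligible.
Mental Health Benefit — service 96 days ≥ 30 days ✓; grade Band 2 < Band 4 ✗ → not eligible.
Remote Work Stipend — service 96 days ≥ 30 days ✓; rating 3 ≥ 2 ✓; age 46 ≥ 21 ✓ → eligible.
401(k) Plan — status full-time ✗ (requires seasonal or temporary) → not eligible.
Pet Insurance — status full-time ✗ (requires part-time, seasonal, or temporary) → not eligible.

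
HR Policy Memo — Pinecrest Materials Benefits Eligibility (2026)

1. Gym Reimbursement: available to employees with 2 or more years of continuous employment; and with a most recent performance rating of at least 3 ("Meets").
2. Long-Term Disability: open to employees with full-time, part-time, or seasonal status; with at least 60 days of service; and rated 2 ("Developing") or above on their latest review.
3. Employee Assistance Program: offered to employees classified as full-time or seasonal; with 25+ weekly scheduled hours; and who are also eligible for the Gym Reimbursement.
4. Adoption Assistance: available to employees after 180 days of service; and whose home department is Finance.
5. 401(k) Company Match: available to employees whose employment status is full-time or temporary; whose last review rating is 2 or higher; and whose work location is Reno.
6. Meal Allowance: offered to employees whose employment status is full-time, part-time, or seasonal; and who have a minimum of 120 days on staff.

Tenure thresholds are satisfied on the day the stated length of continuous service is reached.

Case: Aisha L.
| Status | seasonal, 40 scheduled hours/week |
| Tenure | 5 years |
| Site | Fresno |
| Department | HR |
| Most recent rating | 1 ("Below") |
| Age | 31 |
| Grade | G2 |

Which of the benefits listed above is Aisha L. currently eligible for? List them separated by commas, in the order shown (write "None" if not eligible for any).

Meal Allowance

Gym Reimbursement — service 5 years ≥ 2 years ✓; rating 1 < 3 ✗ → not eligible.
Long-Term Disability — status seasonal ✓; service 5 years ≥ 60 days ✓; rating 1 < 2 ✗ → not eligible.
Employee Assistance Program — status seasonal ✓; 40 hrs/wk ≥ 25 ✓; not eligible for Gym Reimbursement ✗ → not eligible.
Adoption Assistance — service 5 years ≥ 180 days ✓; dept HR ✗ → not eligible.
401(k) Company Match — status seasonal ✗ (requires full-time or temporary) → not eligible.
Meal Allowance — status seasonal ✓; service 5 years ≥ 120 days ✓ → eligible.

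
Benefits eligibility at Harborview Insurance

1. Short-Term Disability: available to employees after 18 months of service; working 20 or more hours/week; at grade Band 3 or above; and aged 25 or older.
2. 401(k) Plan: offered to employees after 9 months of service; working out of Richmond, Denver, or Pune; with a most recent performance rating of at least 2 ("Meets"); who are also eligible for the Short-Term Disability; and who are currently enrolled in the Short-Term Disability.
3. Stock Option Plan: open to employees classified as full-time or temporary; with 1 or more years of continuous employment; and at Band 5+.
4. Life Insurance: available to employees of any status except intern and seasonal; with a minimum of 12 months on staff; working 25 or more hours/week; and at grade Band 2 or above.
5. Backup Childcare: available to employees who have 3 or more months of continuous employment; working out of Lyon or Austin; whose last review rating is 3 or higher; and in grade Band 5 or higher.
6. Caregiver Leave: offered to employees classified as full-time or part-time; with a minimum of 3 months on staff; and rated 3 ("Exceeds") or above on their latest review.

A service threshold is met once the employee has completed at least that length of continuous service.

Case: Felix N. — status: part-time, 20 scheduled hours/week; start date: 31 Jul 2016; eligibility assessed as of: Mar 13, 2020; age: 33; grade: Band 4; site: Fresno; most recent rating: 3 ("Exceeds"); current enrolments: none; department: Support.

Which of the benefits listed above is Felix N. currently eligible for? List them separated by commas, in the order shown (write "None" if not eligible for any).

Short-Term Disability, Caregiver Leave

Service from 31 Jul 2016 to Mar 13, 2020: 1321 days.
Short-Term Disability — service 1321 days ≥ 18 months (≈540 days) ✓; 20 hrs/wk ≥ 20 ✓; grade Band 4 ≥ Band 3 ✓; age 33 ≥ 25 ✓ → eligible.
401(k) Plan — service 1321 days ≥ 9 months (≈270 days) ✓; site Fresno ✗ (not Richmond, Denver, or Pune) → not eligible.
Stock Option Plan — status part-time ✗ (requires full-time or temporary) → not eligible.
Life Insurance — status part-time ✓ (not excluded); service 1321 days ≥ 12 months (≈360 days) ✓; 20 hrs/wk < 25 ✗ → not eligible.
Backup Childcare — service 1321 days ≥ 3 months (≈90 days) ✓; site Fresno ✗ (not Lyon or Austin) → not eligible.
Caregiver Leave — status part-time ✓; service 1321 days ≥ 3 months (≈90 days) ✓; rating 3 ≥ 3 ✓ → eligible.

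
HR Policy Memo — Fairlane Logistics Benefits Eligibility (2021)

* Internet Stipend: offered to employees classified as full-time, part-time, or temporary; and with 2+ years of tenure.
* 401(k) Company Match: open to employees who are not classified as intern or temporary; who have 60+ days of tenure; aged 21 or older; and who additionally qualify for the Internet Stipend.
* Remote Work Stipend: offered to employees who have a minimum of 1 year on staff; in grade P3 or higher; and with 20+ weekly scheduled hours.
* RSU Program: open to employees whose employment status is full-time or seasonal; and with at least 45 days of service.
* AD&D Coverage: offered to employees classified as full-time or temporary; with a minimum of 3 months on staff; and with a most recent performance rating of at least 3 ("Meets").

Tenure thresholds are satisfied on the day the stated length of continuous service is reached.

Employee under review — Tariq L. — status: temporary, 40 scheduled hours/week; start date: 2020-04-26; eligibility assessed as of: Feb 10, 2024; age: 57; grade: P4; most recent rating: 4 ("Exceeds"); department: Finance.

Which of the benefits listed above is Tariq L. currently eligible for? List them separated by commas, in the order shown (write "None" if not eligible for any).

Internet Stipend, Remote Work Stipend, AD&D Coverage

Service from 2020-04-26 to Feb 10, 2024: 1385 days.
Internet Stipend — status temporary ✓; service 1385 days ≥ 2 years (≈730 days) ✓ → eligible.
401(k) Company Match — status temporary ✗ (excluded) → not eligible.
Remote Work Stipend — service 1385 days ≥ 1 year (≈365 days) ✓; grade P4 ≥ P3 ✓; 40 hrs/wk ≥ 20 ✓ → eligible.
RSU Program — status temporary ✗ (requires full-time or seasonal) → not eligible.
AD&D Coverage — status temporary ✓; service 1385 days ≥ 3 months (≈90 days) ✓; rating 4 ≥ 3 ✓ → eligible.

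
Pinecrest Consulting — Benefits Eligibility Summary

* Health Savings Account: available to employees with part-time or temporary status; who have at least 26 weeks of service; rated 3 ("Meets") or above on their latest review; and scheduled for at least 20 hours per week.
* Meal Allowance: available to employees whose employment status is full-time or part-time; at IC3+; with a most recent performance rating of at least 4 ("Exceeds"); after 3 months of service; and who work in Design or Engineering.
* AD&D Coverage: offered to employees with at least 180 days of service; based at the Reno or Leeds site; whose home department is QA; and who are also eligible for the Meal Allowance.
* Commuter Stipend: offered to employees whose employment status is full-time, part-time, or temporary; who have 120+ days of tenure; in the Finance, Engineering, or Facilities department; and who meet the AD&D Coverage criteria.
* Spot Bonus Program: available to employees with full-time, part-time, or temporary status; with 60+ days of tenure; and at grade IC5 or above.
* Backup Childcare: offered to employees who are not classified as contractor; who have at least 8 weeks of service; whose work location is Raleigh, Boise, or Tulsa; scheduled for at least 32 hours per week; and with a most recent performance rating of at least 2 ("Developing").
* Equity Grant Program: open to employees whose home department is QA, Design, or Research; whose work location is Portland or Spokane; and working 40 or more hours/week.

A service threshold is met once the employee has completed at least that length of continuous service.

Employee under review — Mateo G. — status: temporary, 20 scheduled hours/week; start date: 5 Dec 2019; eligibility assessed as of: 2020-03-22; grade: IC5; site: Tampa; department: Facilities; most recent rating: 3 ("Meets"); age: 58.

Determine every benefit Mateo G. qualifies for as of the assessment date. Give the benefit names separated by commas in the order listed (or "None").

Service from 5 Dec 2019 to 2020-03-22: 108 days.
Health Savings Account — status temporary ✓; service 108 days < 26 weeks (≈182 days) ✗ → not eligible.
Meal Allowance — status temporary ✗ (requires full-time or part-time) → not eligible.
AD&D Coverage — service 108 days < 180 days ✗ → not eligible.
Commuter Stipend — status temporary ✓; service 108 days < 120 days ✗ → not eligible.
Spot Bonus Program — status temporary ✓; service 108 days ≥ 60 days ✓; grade IC5 ≥ IC5 ✓ → eligible.
Backup Childcare — status temporary ✓ (not excluded); service 108 days ≥ 8 weeks (≈56 days) ✓; site Tampa ✗ (not Raleigh, Boise, or Tulsa) → not eligible.
Equity Grant Program — dept Facilities ✗ → not eligible.

Spot Bonus Program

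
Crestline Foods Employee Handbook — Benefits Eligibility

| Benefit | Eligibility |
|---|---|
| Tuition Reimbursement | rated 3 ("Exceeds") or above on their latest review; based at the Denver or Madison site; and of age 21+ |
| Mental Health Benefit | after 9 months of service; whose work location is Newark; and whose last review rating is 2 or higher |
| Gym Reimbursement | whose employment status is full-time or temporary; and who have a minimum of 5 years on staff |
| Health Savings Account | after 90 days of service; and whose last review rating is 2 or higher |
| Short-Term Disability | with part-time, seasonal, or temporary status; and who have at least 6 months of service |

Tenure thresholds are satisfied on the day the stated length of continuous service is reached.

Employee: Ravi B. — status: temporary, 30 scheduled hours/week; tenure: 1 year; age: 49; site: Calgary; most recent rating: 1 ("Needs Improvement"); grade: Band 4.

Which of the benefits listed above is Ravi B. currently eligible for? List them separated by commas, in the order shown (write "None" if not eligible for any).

Short-Term Disability

Tuition Reimbursement — rating 1 < 3 ✗ → not eligible.
Mental Health Benefit — service 1 year ≥ 9 months (≈270 days) ✓; site Calgary ✗ (not Newark) → not eligible.
Gym Reimbursement — status temporary ✓; service 1 year < 5 years ✗ → not eligible.
Health Savings Account — service 1 year ≥ 90 days ✓; rating 1 < 2 ✗ → not eligible.
Short-Term Disability — status temporary ✓; service 1 year ≥ 6 months (≈180 days) ✓ → eligible.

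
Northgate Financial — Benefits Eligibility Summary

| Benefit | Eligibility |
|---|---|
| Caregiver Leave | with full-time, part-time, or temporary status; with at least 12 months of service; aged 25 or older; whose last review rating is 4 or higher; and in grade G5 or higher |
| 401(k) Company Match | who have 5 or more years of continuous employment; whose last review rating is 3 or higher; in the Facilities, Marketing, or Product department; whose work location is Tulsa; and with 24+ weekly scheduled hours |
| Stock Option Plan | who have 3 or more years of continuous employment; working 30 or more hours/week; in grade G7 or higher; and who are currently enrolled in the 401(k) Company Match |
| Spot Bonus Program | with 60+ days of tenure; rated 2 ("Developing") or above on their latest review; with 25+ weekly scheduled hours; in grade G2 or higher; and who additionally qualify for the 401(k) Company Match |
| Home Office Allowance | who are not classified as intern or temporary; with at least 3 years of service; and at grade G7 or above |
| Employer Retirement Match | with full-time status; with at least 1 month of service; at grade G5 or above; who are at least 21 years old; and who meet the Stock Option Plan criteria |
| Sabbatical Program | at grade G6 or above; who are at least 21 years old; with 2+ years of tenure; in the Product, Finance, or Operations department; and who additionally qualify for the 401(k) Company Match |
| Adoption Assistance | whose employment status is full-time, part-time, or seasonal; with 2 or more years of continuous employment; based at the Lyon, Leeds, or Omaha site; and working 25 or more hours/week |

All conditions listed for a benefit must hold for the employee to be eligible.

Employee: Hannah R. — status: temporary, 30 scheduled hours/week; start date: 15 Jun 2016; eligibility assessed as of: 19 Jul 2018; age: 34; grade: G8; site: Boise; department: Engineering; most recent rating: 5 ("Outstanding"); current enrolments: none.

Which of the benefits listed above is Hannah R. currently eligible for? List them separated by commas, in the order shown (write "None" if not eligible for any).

Caregiver Leave

Service from 15 Jun 2016 to 19 Jul 2018: 764 days.
Caregiver Leave — status temporary ✓; service 764 days ≥ 12 months (≈360 days) ✓; age 34 ≥ 25 ✓; rating 5 ≥ 4 ✓; grade G8 ≥ G5 ✓ → eligible.
401(k) Company Match — service 764 days < 5 years (≈1825 days) ✗ → not eligible.
Stock Option Plan — service 764 days < 3 years (≈1095 days) ✗ → not eligible.
Spot Bonus Program — service 764 days ≥ 60 days ✓; rating 5 ≥ 2 ✓; 30 hrs/wk ≥ 25 ✓; grade G8 ≥ G2 ✓; not eligible for 401(k) Company Match ✗ → not eligible.
Home Office Allowance — status temporary ✗ (excluded) → not eligible.
Employer Retirement Match — status temporary ✗ (requires full-time) → not eligible.
Sabbatical Program — grade G8 ≥ G6 ✓; age 34 ≥ 21 ✓; service 764 days ≥ 2 years (≈730 days) ✓; dept Engineering ✗ → not eligible.
Adoption Assistance — status temporary ✗ (requires full-time, part-time, or seasonal) → not eligible.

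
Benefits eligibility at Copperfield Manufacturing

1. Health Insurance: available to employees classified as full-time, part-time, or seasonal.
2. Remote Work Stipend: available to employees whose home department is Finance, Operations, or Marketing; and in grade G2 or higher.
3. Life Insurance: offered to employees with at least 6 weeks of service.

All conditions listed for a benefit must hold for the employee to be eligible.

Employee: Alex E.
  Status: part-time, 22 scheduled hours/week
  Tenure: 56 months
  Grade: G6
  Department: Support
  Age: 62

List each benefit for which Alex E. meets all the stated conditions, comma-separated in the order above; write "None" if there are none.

Health Insurance, Life Insurance

Health Insurance — status part-time ✓ → eligible.
Remote Work Stipend — dept Support ✗ → not eligible.
Life Insurance — service 56 months ≥ 6 weeks (≈42 days) ✓ → eligible.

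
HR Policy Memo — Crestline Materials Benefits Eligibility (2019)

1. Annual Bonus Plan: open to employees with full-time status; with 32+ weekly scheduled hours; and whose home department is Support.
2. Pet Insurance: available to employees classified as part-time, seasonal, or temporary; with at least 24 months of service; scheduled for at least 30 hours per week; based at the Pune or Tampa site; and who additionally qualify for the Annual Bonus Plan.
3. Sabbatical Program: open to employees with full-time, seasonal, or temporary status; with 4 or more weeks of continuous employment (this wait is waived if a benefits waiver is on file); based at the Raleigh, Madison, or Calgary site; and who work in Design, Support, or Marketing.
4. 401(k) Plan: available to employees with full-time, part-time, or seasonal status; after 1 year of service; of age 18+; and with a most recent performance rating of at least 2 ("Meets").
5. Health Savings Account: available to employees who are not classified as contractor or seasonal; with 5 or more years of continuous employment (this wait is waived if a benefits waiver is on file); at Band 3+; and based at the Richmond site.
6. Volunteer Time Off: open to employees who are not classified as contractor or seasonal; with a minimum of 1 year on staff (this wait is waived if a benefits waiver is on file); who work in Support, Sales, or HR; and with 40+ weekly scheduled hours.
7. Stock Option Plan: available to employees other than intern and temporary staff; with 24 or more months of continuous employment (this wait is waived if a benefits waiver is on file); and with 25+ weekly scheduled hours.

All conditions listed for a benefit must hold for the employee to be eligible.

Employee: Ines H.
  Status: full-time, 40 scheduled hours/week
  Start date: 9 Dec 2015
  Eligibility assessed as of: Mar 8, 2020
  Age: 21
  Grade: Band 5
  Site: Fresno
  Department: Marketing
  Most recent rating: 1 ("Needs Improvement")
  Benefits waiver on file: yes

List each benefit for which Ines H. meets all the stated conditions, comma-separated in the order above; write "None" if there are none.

Stock Option Plan

Service from 9 Dec 2015 to Mar 8, 2020: 1551 days.
Annual Bonus Plan — status full-time ✓; 40 hrs/wk ≥ 32 ✓; dept Marketing ✗ → not eligible.
Pet Insurance — status full-time ✗ (requires part-time, seasonal, or temporary) → not eligible.
Sabbatical Program — status full-time ✓; benefits waiver on file ✓; site Fresno ✗ (not Raleigh, Madison, or Calgary) → not eligible.
401(k) Plan — status full-time ✓; service 1551 days ≥ 1 year (≈365 days) ✓; age 21 ≥ 18 ✓; rating 1 < 2 ✗ → not eligible.
Health Savings Account — status full-time ✓ (not excluded); benefits waiver on file ✓; grade Band 5 ≥ Band 3 ✓; site Fresno ✗ (not Richmond) → not eligible.
Volunteer Time Off — status full-time ✓ (not excluded); benefits waiver on file ✓; dept Marketing ✗ → not eligible.
Stock Option Plan — status full-time ✓ (not excluded); benefits waiver on file ✓; 40 hrs/wk ≥ 25 ✓ → eligible.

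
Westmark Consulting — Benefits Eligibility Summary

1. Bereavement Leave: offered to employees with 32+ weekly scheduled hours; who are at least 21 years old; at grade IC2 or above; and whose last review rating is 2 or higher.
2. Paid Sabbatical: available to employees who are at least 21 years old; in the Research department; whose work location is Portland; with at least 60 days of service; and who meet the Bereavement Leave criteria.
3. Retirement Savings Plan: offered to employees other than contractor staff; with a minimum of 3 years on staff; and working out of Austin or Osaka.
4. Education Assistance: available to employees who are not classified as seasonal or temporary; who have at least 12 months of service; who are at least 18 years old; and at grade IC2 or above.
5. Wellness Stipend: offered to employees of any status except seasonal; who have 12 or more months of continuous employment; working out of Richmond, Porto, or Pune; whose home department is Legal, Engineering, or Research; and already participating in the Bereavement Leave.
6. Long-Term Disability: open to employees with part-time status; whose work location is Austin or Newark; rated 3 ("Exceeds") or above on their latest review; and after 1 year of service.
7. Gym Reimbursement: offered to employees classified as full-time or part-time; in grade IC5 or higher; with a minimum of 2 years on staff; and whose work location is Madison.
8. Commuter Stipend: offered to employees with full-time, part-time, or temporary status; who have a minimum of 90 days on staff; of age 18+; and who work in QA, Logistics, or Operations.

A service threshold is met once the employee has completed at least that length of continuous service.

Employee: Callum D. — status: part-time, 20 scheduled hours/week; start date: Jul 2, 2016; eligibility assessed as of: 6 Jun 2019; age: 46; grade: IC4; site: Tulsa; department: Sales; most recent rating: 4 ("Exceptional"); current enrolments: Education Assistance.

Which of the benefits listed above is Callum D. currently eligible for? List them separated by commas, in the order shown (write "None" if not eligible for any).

Education Assistance

Service from Jul 2, 2016 to 6 Jun 2019: 1069 days.
Bereavement Leave — 20 hrs/wk < 32 ✗ → not eligible.
Paid Sabbatical — age 46 ≥ 21 ✓; dept Sales ✗ → not eligible.
Retirement Savings Plan — status part-time ✓ (not excluded); service 1069 days < 3 years (≈1095 days) ✗ → not eligible.
Education Assistance — status part-time ✓ (not excluded); service 1069 days ≥ 12 months (≈360 days) ✓; age 46 ≥ 18 ✓; grade IC4 ≥ IC2 ✓ → eligible.
Wellness Stipend — status part-time ✓ (not excluded); service 1069 days ≥ 12 months (≈360 days) ✓; site Tulsa ✗ (not Richmond, Porto, or Pune) → not eligible.
Long-Term Disability — status part-time ✓; site Tulsa ✗ (not Austin or Newark) → not eligible.
Gym Reimbursement — status part-time ✓; grade IC4 < IC5 ✗ → not eligible.
Commuter Stipend — status part-time ✓; service 1069 days ≥ 90 days ✓; age 46 ≥ 18 ✓; dept Sales ✗ → not eligible.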